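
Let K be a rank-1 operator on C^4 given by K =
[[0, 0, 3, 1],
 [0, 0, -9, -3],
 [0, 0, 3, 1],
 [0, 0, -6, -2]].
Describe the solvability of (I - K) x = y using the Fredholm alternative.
(I - K) is singular (det(I - K) = 0, i.e. 1 ∈ sigma(K)). (I - K) x = y is solvable iff y ⊥ ker((I - K)^*) = span{(0, 0, 3, 1)}, i.e. iff 3y_3 + y_4 = 0. When solvable, the solutions are x = y + c·(1, -3, 1, -2), c arbitrary (ker(I - K) = span{(1, -3, 1, -2)}, dimension 1).

K has rank 1, so it is an outer product K = u v^T: every row of K is a multiple of one row vector. Reading off the entries, u = (1, -3, 1, -2) and v = (0, 0, 3, 1) (row i of K equals u_i·v^T). A rank-one matrix u v^T satisfies K u = u (v·u) and kills the (3)-dimensional subspace v^⊥, so its characteristic polynomial is lambda^3 (lambda - v·u) with v·u = tr K = 1. Hence the eigenvalues of I - K are 1 (multiplicity 3) and 1 - (1) = 0, so det(I - K) = 0. (Direct check: I - K =
[[1, 0, -3, -1],
 [0, 1, 9, 3],
 [0, 0, -2, -1],
 [0, 0, 6, 3]]
has determinant 0.) So 1 is an eigenvalue of K and (I - K) is not invertible. The finite-dimensional Fredholm alternative says: either (I - K) is invertible, or ker(I - K) ≠ {0} and then range(I - K) = ker((I - K)^*)^⊥, with dim ker(I - K) = dim ker((I - K)^*). We are in the second case, so we need both kernels. Kernel of I - K: (I - K) u = u - u (v·u) = u - u = 0, so ker(I - K) = span{u} = span{(1, -3, 1, -2)} (it is exactly 1-dimensional because rank(I - K) = 3). Kernel of the adjoint: K is real, so (I - K)^* = I - K^T = I - v u^T, and (I - v u^T) v = v - v (u·v) = 0; hence ker((I - K)^*) = span{v} = span{(0, 0, 3, 1)}. Therefore (I - K) x = y is solvable iff <y, v> = 0, i.e. iff 3y_3 + y_4 = 0. When this holds, K y = u (v·y) = 0, so (I - K) y = y and x = y is a particular solution; the full solution set is the line x = y + c·u = y + c·(1, -3, 1, -2), c ∈ C.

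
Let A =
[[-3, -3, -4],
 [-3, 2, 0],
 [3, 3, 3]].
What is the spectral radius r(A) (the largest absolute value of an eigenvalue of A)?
r(A) ≈ 4.2455

The eigenvalues of A are the roots of its characteristic polynomial. With M = A (coefficients from the trace, the sum of principal 2x2 minors, and det A):
  p(λ) = det(λ I - M) = λ^3 - 2λ^2 - 6λ - 15.
No integer candidate from the rational root theorem (±divisors of 15) is a root, so the roots are irrational. The cubic discriminant is Δ = -8787 < 0, so there is one real root and a complex-conjugate pair. p(4) = -7 and p(5) = 30 have opposite signs, so a root lies in (4, 5); Newton's method refines it to λ ≈ 4.2455. Dividing out (λ - (4.2455)) leaves approximately λ^2 + 2.2455λ + 3.5332. For λ^2 + 2.2455λ + 3.5332 the discriminant is -9.0905. It is negative, so the remaining roots are the complex-conjugate pair λ ≈ -1.1227 ± 1.5075i. Their product equals the constant term, so |λ|^2 ≈ 3.5332 and |λ| ≈ 1.8797.
Thus the eigenvalues (to 4 decimals) are 4.2455 (modulus 4.2455); -1.1227 ± 1.5075i (modulus 1.8797). The spectral radius is the largest modulus: r(A) ≈ 4.2455. (Cross-check: r(A) ≤ ||A||_2 ≈ 7.8152; equality holds whenever A is normal, though it can also hold for some non-normal A.)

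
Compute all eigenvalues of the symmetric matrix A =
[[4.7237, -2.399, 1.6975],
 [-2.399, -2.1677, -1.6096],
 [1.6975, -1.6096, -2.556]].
sigma(A) ≈ {-4, -2, 6}

A is real symmetric, so its spectrum consists of real eigenvalues. Expanding the characteristic polynomial of the displayed matrix gives
  det(λ I - A) = p(λ) = λ^3 + (0)λ^2 + (-28)λ + (-48).
Solving p(λ) = 0 yields eigenvalues ≈ -4, -2, 6. (A is shown rounded to 4 decimals, so these recover the underlying integer eigenvalues to within that precision.)
Verification: the trace of A = 0 equals the sum of eigenvalues 0, and det(A) ≈ 48.0002 matches the eigenvalue product 48.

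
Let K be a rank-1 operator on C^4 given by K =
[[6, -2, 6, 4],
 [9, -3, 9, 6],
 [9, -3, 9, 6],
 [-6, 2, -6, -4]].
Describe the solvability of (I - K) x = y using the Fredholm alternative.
(I - K) is invertible (det(I - K) = -7 ≠ 0), so for every y in C^4 the equation (I - K) x = y has a unique solution.

K has rank 1, so it is an outer product K = u v^T: every row of K is a multiple of one row vector. Reading off the entries, u = (2, 3, 3, -2) and v = (3, -1, 3, 2) (row i of K equals u_i·v^T). A rank-one matrix u v^T satisfies K u = u (v·u) and kills the (3)-dimensional subspace v^⊥, so its characteristic polynomial is lambda^3 (lambda - v·u) with v·u = tr K = 8. Hence the eigenvalues of I - K are 1 (multiplicity 3) and 1 - (8) = -7, so det(I - K) = -7. (Direct check: I - K =
[[-5, 2, -6, -4],
 [-9, 4, -9, -6],
 [-9, 3, -8, -6],
 [6, -2, 6, 5]]
has determinant -7.) The finite-dimensional Fredholm alternative says: either (I - K) is invertible, or ker(I - K) ≠ {0} and then range(I - K) = ker((I - K)^*)^⊥, with dim ker(I - K) = dim ker((I - K)^*). Since det(I - K) ≠ 0, 1 is not an eigenvalue of K and ker(I - K) = {0}, so we are in the first case: for every y there is a unique x = (I - K)^(-1) y. Explicitly, by the Sherman–Morrison formula, (I - u v^T)^(-1) = I + u v^T/(1 - v·u), i.e. (I - K)^(-1) = I + K/(-7).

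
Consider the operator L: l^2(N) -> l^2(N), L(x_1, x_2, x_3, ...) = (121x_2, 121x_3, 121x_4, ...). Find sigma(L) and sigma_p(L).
sigma(L) = closed disk {z in C : |z| ≤ 121}; sigma_p(L) = open disk {z in C : |z| < 121}

Note L = 121·V where V is the unit left shift (V x)_k = x_{k+1}; so sigma(L) = 121·sigma(V) and ||L|| = 121||V||. ||L x||^2 = 14641sum_{k≥2} |x_k|^2 ≤ 14641||x||^2, with equality on {x : x_1 = 0}, so ||L|| = 121. For any lambda with |lambda| < 121, set r = lambda/121 (|r| < 1); the vector x = (1, r, r^2, ...) is in l^2 and satisfies L x = 121(r, r^2, ...) = lambda x, so lambda is an eigenvalue. On the boundary |lambda| = 121 the geometric series diverges, so no l^2 eigenvector exists, but these lambda lie in the approximate point spectrum. Hence sigma(L) is the closed disk of radius 121 and sigma_p(L) is the open disk.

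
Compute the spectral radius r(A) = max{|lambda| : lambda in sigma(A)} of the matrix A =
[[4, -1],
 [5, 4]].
r(A) = sqrt(21) ≈ 4.5826

The eigenvalues of A are the roots of its characteristic polynomial. With M = A (coefficients from the trace and determinant):
  p(λ) = det(λ I - M) = λ^2 - 8λ + 21.
For λ^2 - 8λ + 21 the discriminant is -20. It is negative, so the roots are the complex-conjugate pair λ = 4 ± (sqrt(20)/2) i ≈ 4 ± 2.2361i. For a conjugate pair the product of the roots equals the constant term, so |λ|^2 = 21 and |λ| = sqrt(21) ≈ 4.5826.
Thus the eigenvalues (to 4 decimals) are 4 ± 2.2361i (modulus 4.5826). The spectral radius is the largest modulus: r(A) = sqrt(21) ≈ 4.5826. (Cross-check: r(A) ≤ ||A||_2 ≈ 7; equality holds whenever A is normal, though it can also hold for some non-normal A.)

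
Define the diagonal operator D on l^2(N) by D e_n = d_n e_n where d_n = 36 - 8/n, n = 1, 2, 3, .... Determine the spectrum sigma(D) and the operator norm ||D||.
sigma(D) = {36 - 8/n : n ≥ 1} ∪ {36}; ||D|| = 36

A bounded diagonal operator on l^2 with diagonal entries d_n has spectrum equal to the closure of {d_n : n ≥ 1}: every d_n is an eigenvalue (with eigenvector e_n), so {d_n} ⊂ sigma(D); the spectrum is closed, so its closure is too; and for lambda not in the closure, (D - lambda I) has bounded inverse (the diagonal entries 1/(d_n - lambda) are bounded). For our sequence d_n = 36 - 8/n, n = 1, 2, 3, ...:
  - {d_n} = {36 - 8/n : n ≥ 1}; the only limit point is 36
  - closure = {36 - 8/n : n ≥ 1} ∪ {36}
For the norm: a diagonal operator has ||D|| = sup_n |d_n|. Here d_n = 36 - 8/n increases monotonically from d_1 = 28 toward 36, with all terms in [28, 36); so sup_n |d_n| = 36 (the supremum is the limit, not attained). So ||D|| = 36.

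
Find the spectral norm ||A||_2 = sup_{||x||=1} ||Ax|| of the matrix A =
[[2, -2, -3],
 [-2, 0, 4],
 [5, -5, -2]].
||A||_2 ≈ 8.777 (= sqrt(largest eigenvalue of A^T A))

||A||_2 = sigma_max(A) = sqrt(lambda_max(A^T A)). Form the symmetric matrix M = A^T A =
[[33, -29, -24],
 [-29, 29, 16],
 [-24, 16, 29]].
Its characteristic polynomial (trace, sum of principal 2x2 minors, determinant of M give the coefficients) is
  p(λ) = det(λ I - M) = λ^3 - 91λ^2 + 1082λ - 484.
No integer candidate from the rational root theorem (±divisors of 484) is a root, so the roots are irrational. The cubic discriminant is Δ = 4020434548 > 0, so there are three distinct real roots. p(0) = -484 and p(1) = 508 have opposite signs, so a root lies in (0, 1); Newton's method refines it to λ ≈ 0.4654. p(13) = 400 and p(14) = -428 have opposite signs, so a root lies in (13, 14); Newton's method refines it to λ ≈ 13.4983. p(77) = -176 and p(78) = 4820 have opposite signs, so a root lies in (77, 78); Newton's method refines it to λ ≈ 77.0362. Check (Vieta): the three roots sum to 91, matching tr M = 91.
So the eigenvalues of A^T A are ≈ 0.4654, 13.4983, 77.0362 (all ≥ 0, as they must be for A^T A). The largest is λ_max ≈ 77.0362, hence ||A||_2 = sqrt(λ_max) ≈ 8.777.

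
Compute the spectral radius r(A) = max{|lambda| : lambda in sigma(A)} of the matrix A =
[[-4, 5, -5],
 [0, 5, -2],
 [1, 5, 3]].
r(A) ≈ 4.9267

The eigenvalues of A are the roots of its characteristic polynomial. With M = A (coefficients from the trace, the sum of principal 2x2 minors, and det A):
  p(λ) = det(λ I - M) = λ^3 - 4λ^2 - 2λ + 85.
No integer candidate from the rational root theorem (±divisors of 85) is a root, so the roots are irrational. The cubic discriminant is Δ = -160979 < 0, so there is one real root and a complex-conjugate pair. p(-4) = -35 and p(-3) = 28 have opposite signs, so a root lies in (-4, -3); Newton's method refines it to λ ≈ -3.502. Dividing out (λ - (-3.502)) leaves approximately λ^2 - 7.502λ + 24.2719. For λ^2 - 7.502λ + 24.2719 the discriminant is -40.8078. It is negative, so the remaining roots are the complex-conjugate pair λ ≈ 3.751 ± 3.194i. Their product equals the constant term, so |λ|^2 ≈ 24.2719 and |λ| ≈ 4.9267.
Thus the eigenvalues (to 4 decimals) are -3.502 (modulus 3.502); 3.751 ± 3.194i (modulus 4.9267). The spectral radius is the largest modulus: r(A) ≈ 4.9267. (Cross-check: r(A) ≤ ||A||_2 ≈ 9.5506; equality holds whenever A is normal, though it can also hold for some non-normal A.)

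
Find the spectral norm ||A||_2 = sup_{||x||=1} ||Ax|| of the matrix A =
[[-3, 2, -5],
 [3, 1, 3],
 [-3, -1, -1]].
||A||_2 ≈ 7.6608 (= sqrt(largest eigenvalue of A^T A))

||A||_2 = sigma_max(A) = sqrt(lambda_max(A^T A)). Form the symmetric matrix M = A^T A =
[[27, 0, 27],
 [0, 6, -6],
 [27, -6, 35]].
Its characteristic polynomial (trace, sum of principal 2x2 minors, determinant of M give the coefficients) is
  p(λ) = det(λ I - M) = λ^3 - 68λ^2 + 552λ - 324.
No integer candidate from the rational root theorem (±divisors of 324) is a root, so the roots are irrational. The cubic discriminant is Δ = 544736592 > 0, so there are three distinct real roots. p(0) = -324 and p(1) = 161 have opposite signs, so a root lies in (0, 1); Newton's method refines it to λ ≈ 0.6364. p(8) = 252 and p(9) = -135 have opposite signs, so a root lies in (8, 9); Newton's method refines it to λ ≈ 8.6751. p(58) = -1948 and p(59) = 915 have opposite signs, so a root lies in (58, 59); Newton's method refines it to λ ≈ 58.6885. Check (Vieta): the three roots sum to 68, matching tr M = 68.
So the eigenvalues of A^T A are ≈ 0.6364, 8.6751, 58.6885 (all ≥ 0, as they must be for A^T A). The largest is λ_max ≈ 58.6885, hence ||A||_2 = sqrt(λ_max) ≈ 7.6608.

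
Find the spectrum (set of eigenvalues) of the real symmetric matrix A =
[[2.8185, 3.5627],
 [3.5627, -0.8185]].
sigma(A) ≈ {-3, 5}

A is real symmetric, so its spectrum consists of real eigenvalues. Expanding the characteristic polynomial of the displayed matrix gives
  det(λ I - A) = p(λ) = λ^2 + (-2)λ + (-15).
Solving p(λ) = 0 yields eigenvalues ≈ -3, 5. (A is shown rounded to 4 decimals, so these recover the underlying integer eigenvalues to within that precision.)
Verification: the trace of A = 2 equals the sum of eigenvalues 2, and det(A) ≈ -14.9998 matches the eigenvalue product -15.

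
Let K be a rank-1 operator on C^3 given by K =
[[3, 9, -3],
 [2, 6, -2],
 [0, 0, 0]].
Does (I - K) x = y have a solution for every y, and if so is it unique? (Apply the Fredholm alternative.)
(I - K) is invertible (det(I - K) = -8 ≠ 0), so for every y in C^3 the equation (I - K) x = y has a unique solution.

K has rank 1, so it is an outer product K = u v^T: every row of K is a multiple of one row vector. Reading off the entries, u = (-3, -2, 0) and v = (-1, -3, 1) (row i of K equals u_i·v^T). A rank-one matrix u v^T satisfies K u = u (v·u) and kills the (2)-dimensional subspace v^⊥, so its characteristic polynomial is lambda^2 (lambda - v·u) with v·u = tr K = 9. Hence the eigenvalues of I - K are 1 (multiplicity 2) and 1 - (9) = -8, so det(I - K) = -8. (Direct check: I - K =
[[-2, -9, 3],
 [-2, -5, 2],
 [0, 0, 1]]
has determinant -8.) The finite-dimensional Fredholm alternative says: either (I - K) is invertible, or ker(I - K) ≠ {0} and then range(I - K) = ker((I - K)^*)^⊥, with dim ker(I - K) = dim ker((I - K)^*). Since det(I - K) ≠ 0, 1 is not an eigenvalue of K and ker(I - K) = {0}, so we are in the first case: for every y there is a unique x = (I - K)^(-1) y. Explicitly, by the Sherman–Morrison formula, (I - u v^T)^(-1) = I + u v^T/(1 - v·u), i.e. (I - K)^(-1) = I + K/(-8).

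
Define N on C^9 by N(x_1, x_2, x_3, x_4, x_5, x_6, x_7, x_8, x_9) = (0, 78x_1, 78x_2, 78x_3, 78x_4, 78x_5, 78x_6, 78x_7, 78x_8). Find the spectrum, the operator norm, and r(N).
sigma(N) = {0}; ||N|| = 78; r(N) = 0. (N is nilpotent with N^9 = 0.)

On C^9, N is a strictly lower-triangular matrix with 78 on the subdiagonal and zeros elsewhere, so its characteristic polynomial is lambda^9 and every eigenvalue is 0: sigma(N) = {0}. For the operator norm, N e_i = 78e_{i+1} for i = 1, ..., 8 and N e_9 = 0, so the singular values of N are 78 (with multiplicity 8) and 0; hence ||N|| = 78. The spectral radius r(N) = max|lambda| = 0. Note ||N|| > r(N) — characteristic of non-normal nilpotent operators. Indeed N^9 = 0.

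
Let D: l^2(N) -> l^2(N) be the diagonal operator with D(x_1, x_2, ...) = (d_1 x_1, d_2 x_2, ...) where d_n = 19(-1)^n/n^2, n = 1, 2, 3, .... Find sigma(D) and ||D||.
sigma(D) = {19(-1)^n/n^2 : n ≥ 1} ∪ {0}; ||D|| = 19

A bounded diagonal operator on l^2 with diagonal entries d_n has spectrum equal to the closure of {d_n : n ≥ 1}: every d_n is an eigenvalue (with eigenvector e_n), so {d_n} ⊂ sigma(D); the spectrum is closed, so its closure is too; and for lambda not in the closure, (D - lambda I) has bounded inverse (the diagonal entries 1/(d_n - lambda) are bounded). For our sequence d_n = 19(-1)^n/n^2, n = 1, 2, 3, ...:
  - {d_n} = {19(-1)^n/n^2 : n ≥ 1}; the only limit point is 0
  - closure = {19(-1)^n/n^2 : n ≥ 1} ∪ {0}
For the norm: a diagonal operator has ||D|| = sup_n |d_n|. Here |d_n| = 19/n^2 is decreasing, so sup_n |d_n| = |d_1| = 19. So ||D|| = 19.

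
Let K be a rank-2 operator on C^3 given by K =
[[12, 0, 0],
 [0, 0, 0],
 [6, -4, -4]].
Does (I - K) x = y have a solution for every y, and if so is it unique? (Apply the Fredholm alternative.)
(I - K) is invertible (det(I - K) = -55 ≠ 0), so for every y in C^3 the equation (I - K) x = y has a unique solution.

K has rank 2 and factors as K = U V^T = u1 v1^T + u2 v2^T with u1 = (3, 0, 1), v1 = (3, 2, 2), u2 = (3, 0, 3), v2 = (1, -2, -2) (multiplying out reproduces the displayed K). The nonzero eigenvalues of U V^T coincide with those of the 2 x 2 matrix G = V^T U = [[v1·u1, v1·u2], [v2·u1, v2·u2]] = [[11, 15], [1, -3]], and by the Sylvester determinant identity det(I_3 - U V^T) = det(I_2 - V^T U) = det([[-10, -15], [-1, 4]]) = (-10)(4) - (-15)(-1) = -55. (Direct check: I - K =
[[-11, 0, 0],
 [0, 1, 0],
 [-6, 4, 5]]
has determinant -55.) The finite-dimensional Fredholm alternative says: either (I - K) is invertible, or ker(I - K) ≠ {0} and then range(I - K) = ker((I - K)^*)^⊥, with dim ker(I - K) = dim ker((I - K)^*). Since det(I - K) ≠ 0, 1 is not an eigenvalue of K and ker(I - K) = {0}, so we are in the first case: for every y there is a unique x = (I - K)^(-1) y. (Explicitly, by the Woodbury identity, (I - U V^T)^(-1) = I + U (I_2 - G)^(-1) V^T.)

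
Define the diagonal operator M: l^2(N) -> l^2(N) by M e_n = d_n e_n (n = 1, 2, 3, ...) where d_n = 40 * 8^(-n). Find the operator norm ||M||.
||M|| = 5 (attained at n = 1)

For M diagonal, ||M|| = sup_n |d_n|. The sequence d_n = 40 * 8^(-n) is positive and strictly decreasing (ratio 8^(-1) < 1), so the supremum is d_1 = 40/8 = 5. Hence ||M|| = 5.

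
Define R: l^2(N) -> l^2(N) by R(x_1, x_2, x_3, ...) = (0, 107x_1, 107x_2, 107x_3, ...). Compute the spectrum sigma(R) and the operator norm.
sigma(R) = closed disk {z in C : |z| ≤ 107}; ||R|| = 107

Note R = 107·U where U is the unit right shift (U x)_k = x_{k-1} (with x_0 := 0); so ||R|| = 107||U|| and sigma(R) = 107·sigma(U). ||R x||^2 = sum_{k≥1} |107x_k|^2 = 11449||x||^2, so ||R|| = 107 and sigma(R) ⊂ {|z| ≤ 107}. For any |lambda| < 107, the equation (R - lambda I) x = 0 forces x_1 = 0, then 107x_k = lambda x_{k+1} ⇒ x = 0, so R has no eigenvalues. But (R - lambda I) is not surjective for |lambda| < 107: solving (R - lambda I) x = e_1 would require x_n proportional to (lambda/107)^(-n), which is not in l^2. So every |lambda| < 107 lies in the residual spectrum. The boundary |lambda| = 107 is in the approximate point spectrum (the spectrum is closed). Hence sigma(R) is the closed disk of radius 107.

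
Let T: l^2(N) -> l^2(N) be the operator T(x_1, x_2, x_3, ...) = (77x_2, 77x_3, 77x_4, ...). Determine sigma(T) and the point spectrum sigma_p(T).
sigma(T) = closed disk {z in C : |z| ≤ 77}; sigma_p(T) = open disk {z in C : |z| < 77}

Note T = 77·V where V is the unit left shift (V x)_k = x_{k+1}; so sigma(T) = 77·sigma(V) and ||T|| = 77||V||. ||T x||^2 = 5929sum_{k≥2} |x_k|^2 ≤ 5929||x||^2, with equality on {x : x_1 = 0}, so ||T|| = 77. For any lambda with |lambda| < 77, set r = lambda/77 (|r| < 1); the vector x = (1, r, r^2, ...) is in l^2 and satisfies T x = 77(r, r^2, ...) = lambda x, so lambda is an eigenvalue. On the boundary |lambda| = 77 the geometric series diverges, so no l^2 eigenvector exists, but these lambda lie in the approximate point spectrum. Hence sigma(T) is the closed disk of radius 77 and sigma_p(T) is the open disk.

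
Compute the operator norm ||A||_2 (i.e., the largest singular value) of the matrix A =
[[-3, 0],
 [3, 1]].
||A||_2 = sqrt((19 + sqrt(325))/2) ≈ 4.3028 (= sqrt(largest eigenvalue of A^T A))

||A||_2 = sigma_max(A) = sqrt(lambda_max(A^T A)). Form the symmetric matrix M = A^T A =
[[18, 3],
 [3, 1]].
Its characteristic polynomial (trace, determinant of M give the coefficients) is
  p(λ) = det(λ I - M) = λ^2 - 19λ + 9.
For λ^2 - 19λ + 9 the discriminant is 325. It is nonnegative but not a perfect square, so the roots are real and irrational: λ = (19 ± sqrt(325))/2 ≈ 18.5139, 0.4861.
So the eigenvalues of A^T A are ≈ 0.4861, 18.5139 (all ≥ 0, as they must be for A^T A). The largest is λ_max = (19 + sqrt(325))/2 ≈ 18.5139, hence ||A||_2 = sqrt(λ_max) = sqrt((19 + sqrt(325))/2) ≈ 4.3028.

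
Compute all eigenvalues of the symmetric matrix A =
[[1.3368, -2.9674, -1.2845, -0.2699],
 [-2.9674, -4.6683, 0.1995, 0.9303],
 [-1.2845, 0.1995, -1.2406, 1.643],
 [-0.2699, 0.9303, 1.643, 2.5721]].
sigma(A) ≈ {-6, -2, 2, 4}

A is real symmetric, so its spectrum consists of real eigenvalues. Expanding the characteristic polynomial of the displayed matrix gives
  det(λ I - A) = p(λ) = λ^4 + (2)λ^3 + (-28)λ^2 + (-8)λ + (96).
Solving p(λ) = 0 yields eigenvalues ≈ -6, -2, 2, 4. (A is shown rounded to 4 decimals, so these recover the underlying integer eigenvalues to within that precision.)
Verification: the trace of A = -2 equals the sum of eigenvalues -2, and det(A) ≈ 96.0004 matches the eigenvalue product 96.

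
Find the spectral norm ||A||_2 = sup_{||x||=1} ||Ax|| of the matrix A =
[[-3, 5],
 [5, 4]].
||A||_2 = sqrt((75 + sqrt(149))/2) ≈ 6.6033 (= sqrt(largest eigenvalue of A^T A))

||A||_2 = sigma_max(A) = sqrt(lambda_max(A^T A)). Form the symmetric matrix M = A^T A =
[[34, 5],
 [5, 41]].
Its characteristic polynomial (trace, determinant of M give the coefficients) is
  p(λ) = det(λ I - M) = λ^2 - 75λ + 1369.
For λ^2 - 75λ + 1369 the discriminant is 149. It is nonnegative but not a perfect square, so the roots are real and irrational: λ = (75 ± sqrt(149))/2 ≈ 43.6033, 31.3967.
So the eigenvalues of A^T A are ≈ 31.3967, 43.6033 (all ≥ 0, as they must be for A^T A). The largest is λ_max = (75 + sqrt(149))/2 ≈ 43.6033, hence ||A||_2 = sqrt(λ_max) = sqrt((75 + sqrt(149))/2) ≈ 6.6033.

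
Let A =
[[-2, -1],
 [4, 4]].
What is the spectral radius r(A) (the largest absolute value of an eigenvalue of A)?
r(A) = (2 + sqrt(20))/2 ≈ 3.2361

The eigenvalues of A are the roots of its characteristic polynomial. With M = A (coefficients from the trace and determinant):
  p(λ) = det(λ I - M) = λ^2 - 2λ - 4.
For λ^2 - 2λ - 4 the discriminant is 20. It is nonnegative but not a perfect square, so the roots are real and irrational: λ = (2 ± sqrt(20))/2 ≈ 3.2361, -1.2361.
Thus the eigenvalues (to 4 decimals) are 3.2361 (modulus 3.2361); -1.2361 (modulus 1.2361). The spectral radius is the largest modulus: r(A) = (2 + sqrt(20))/2 ≈ 3.2361. (Cross-check: r(A) ≤ ||A||_2 ≈ 6.0467; equality holds whenever A is normal, though it can also hold for some non-normal A.)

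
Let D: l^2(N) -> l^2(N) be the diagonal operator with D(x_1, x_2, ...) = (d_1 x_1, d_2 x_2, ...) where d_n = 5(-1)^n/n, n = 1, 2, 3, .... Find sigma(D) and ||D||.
sigma(D) = {5(-1)^n/n : n ≥ 1} ∪ {0}; ||D|| = 5

A bounded diagonal operator on l^2 with diagonal entries d_n has spectrum equal to the closure of {d_n : n ≥ 1}: every d_n is an eigenvalue (with eigenvector e_n), so {d_n} ⊂ sigma(D); the spectrum is closed, so its closure is too; and for lambda not in the closure, (D - lambda I) has bounded inverse (the diagonal entries 1/(d_n - lambda) are bounded). For our sequence d_n = 5(-1)^n/n, n = 1, 2, 3, ...:
  - {d_n} = {5(-1)^n/n : n ≥ 1}; the only limit point is 0
  - closure = {5(-1)^n/n : n ≥ 1} ∪ {0}
For the norm: a diagonal operator has ||D|| = sup_n |d_n|. Here |d_n| = 5/n is decreasing, so sup_n |d_n| = |d_1| = 5. So ||D|| = 5.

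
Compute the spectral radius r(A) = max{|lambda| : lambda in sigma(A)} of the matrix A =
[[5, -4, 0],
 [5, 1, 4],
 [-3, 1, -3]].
r(A) ≈ 4.224

The eigenvalues of A are the roots of its characteristic polynomial. With M = A (coefficients from the trace, the sum of principal 2x2 minors, and det A):
  p(λ) = det(λ I - M) = λ^3 - 3λ^2 + 3λ + 47.
No integer candidate from the rational root theorem (±divisors of 47) is a root, so the roots are irrational. The cubic discriminant is Δ = -62208 < 0, so there is one real root and a complex-conjugate pair. p(-3) = -16 and p(-2) = 21 have opposite signs, so a root lies in (-3, -2); Newton's method refines it to λ ≈ -2.6342. Dividing out (λ - (-2.6342)) leaves approximately λ^2 - 5.6342λ + 17.842. For λ^2 - 5.6342λ + 17.842 the discriminant is -39.6231. It is negative, so the remaining roots are the complex-conjugate pair λ ≈ 2.8171 ± 3.1473i. Their product equals the constant term, so |λ|^2 ≈ 17.842 and |λ| ≈ 4.224.
Thus the eigenvalues (to 4 decimals) are -2.6342 (modulus 2.6342); 2.8171 ± 3.1473i (modulus 4.224). The spectral radius is the largest modulus: r(A) ≈ 4.224. (Cross-check: r(A) ≤ ||A||_2 ≈ 8.9119; equality holds whenever A is normal, though it can also hold for some non-normal A.)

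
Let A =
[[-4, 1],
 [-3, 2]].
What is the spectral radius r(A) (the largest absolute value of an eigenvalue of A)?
r(A) = (2 + sqrt(24))/2 ≈ 3.4495

The eigenvalues of A are the roots of its characteristic polynomial. With M = A (coefficients from the trace and determinant):
  p(λ) = det(λ I - M) = λ^2 + 2λ - 5.
For λ^2 + 2λ - 5 the discriminant is 24. It is nonnegative but not a perfect square, so the roots are real and irrational: λ = (-2 ± sqrt(24))/2 ≈ 1.4495, -3.4495.
Thus the eigenvalues (to 4 decimals) are 1.4495 (modulus 1.4495); -3.4495 (modulus 3.4495). The spectral radius is the largest modulus: r(A) = (2 + sqrt(24))/2 ≈ 3.4495. (Cross-check: r(A) ≤ ||A||_2 ≈ 5.3983; equality holds whenever A is normal, though it can also hold for some non-normal A.)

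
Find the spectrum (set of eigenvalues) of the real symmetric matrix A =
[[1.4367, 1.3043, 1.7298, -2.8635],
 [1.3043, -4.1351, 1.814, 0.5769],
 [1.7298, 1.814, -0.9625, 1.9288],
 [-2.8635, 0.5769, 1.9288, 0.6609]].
sigma(A) ≈ {-5, -4, 2, 4}

A is real symmetric, so its spectrum consists of real eigenvalues. Expanding the characteristic polynomial of the displayed matrix gives
  det(λ I - A) = p(λ) = λ^4 + (3)λ^3 + (-26)λ^2 + (-48)λ + (160).
Solving p(λ) = 0 yields eigenvalues ≈ -5, -4, 2, 4. (A is shown rounded to 4 decimals, so these recover the underlying integer eigenvalues to within that precision.)
Verification: the trace of A = -3 equals the sum of eigenvalues -3, and det(A) ≈ 159.9993 matches the eigenvalue product 160.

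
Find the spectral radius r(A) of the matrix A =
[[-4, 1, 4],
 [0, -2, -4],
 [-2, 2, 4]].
r(A) ≈ 2.9311

The eigenvalues of A are the roots of its characteristic polynomial. With M = A (coefficients from the trace, the sum of principal 2x2 minors, and det A):
  p(λ) = det(λ I - M) = λ^3 + 2λ^2 + 8.
No integer candidate from the rational root theorem (±divisors of 8) is a root, so the roots are irrational. The cubic discriminant is Δ = -1984 < 0, so there is one real root and a complex-conjugate pair. p(-3) = -1 and p(-2) = 8 have opposite signs, so a root lies in (-3, -2); Newton's method refines it to λ ≈ -2.9311. Dividing out (λ - (-2.9311)) leaves approximately λ^2 - 0.9311λ + 2.7293. For λ^2 - 0.9311λ + 2.7293 the discriminant is -10.0502. It is negative, so the remaining roots are the complex-conjugate pair λ ≈ 0.4656 ± 1.5851i. Their product equals the constant term, so |λ|^2 ≈ 2.7293 and |λ| ≈ 1.6521.
Thus the eigenvalues (to 4 decimals) are -2.9311 (modulus 2.9311); 0.4656 ± 1.5851i (modulus 1.6521). The spectral radius is the largest modulus: r(A) ≈ 2.9311. (Cross-check: r(A) ≤ ||A||_2 ≈ 8.3271; equality holds whenever A is normal, though it can also hold for some non-normal A.)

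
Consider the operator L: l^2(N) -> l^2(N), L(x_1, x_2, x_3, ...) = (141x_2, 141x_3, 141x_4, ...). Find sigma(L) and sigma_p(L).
sigma(L) = closed disk {z in C : |z| ≤ 141}; sigma_p(L) = open disk {z in C : |z| < 141}

Note L = 141·V where V is the unit left shift (V x)_k = x_{k+1}; so sigma(L) = 141·sigma(V) and ||L|| = 141||V||. ||L x||^2 = 19881sum_{k≥2} |x_k|^2 ≤ 19881||x||^2, with equality on {x : x_1 = 0}, so ||L|| = 141. For any lambda with |lambda| < 141, set r = lambda/141 (|r| < 1); the vector x = (1, r, r^2, ...) is in l^2 and satisfies L x = 141(r, r^2, ...) = lambda x, so lambda is an eigenvalue. On the boundary |lambda| = 141 the geometric series diverges, so no l^2 eigenvector exists, but these lambda lie in the approximate point spectrum. Hence sigma(L) is the closed disk of radius 141 and sigma_p(L) is the open disk.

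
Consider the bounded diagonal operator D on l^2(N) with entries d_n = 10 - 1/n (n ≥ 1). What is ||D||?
||D|| = 10

For a diagonal operator on l^2 with entries d_n, ||D|| = sup_n |d_n|. Here d_1 = 9, d_2 = 19/2, ..., and d_n = 10 - 1/n increases monotonically toward 10. All terms lie in [9, 10), so |d_n| = d_n and the supremum is the limit 10, which is not attained by any individual d_n. Hence ||D|| = 10.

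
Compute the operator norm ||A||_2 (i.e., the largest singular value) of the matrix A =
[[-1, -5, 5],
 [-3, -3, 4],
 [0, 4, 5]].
||A||_2 ≈ 9.1279 (= sqrt(largest eigenvalue of A^T A))

||A||_2 = sigma_max(A) = sqrt(lambda_max(A^T A)). Form the symmetric matrix M = A^T A =
[[10, 14, -17],
 [14, 50, -17],
 [-17, -17, 66]].
Its characteristic polynomial (trace, sum of principal 2x2 minors, determinant of M give the coefficients) is
  p(λ) = det(λ I - M) = λ^3 - 126λ^2 + 3686λ - 10816.
No integer candidate from the rational root theorem (±divisors of 10816) is a root, so the roots are irrational. The cubic discriminant is Δ = 16097257264 > 0, so there are three distinct real roots. p(3) = -865 and p(4) = 1976 have opposite signs, so a root lies in (3, 4); Newton's method refines it to λ ≈ 3.296. p(39) = 611 and p(40) = -976 have opposite signs, so a root lies in (39, 40); Newton's method refines it to λ ≈ 39.3861. p(83) = -1105 and p(84) = 2456 have opposite signs, so a root lies in (83, 84); Newton's method refines it to λ ≈ 83.3179. Check (Vieta): the three roots sum to 126, matching tr M = 126.
So the eigenvalues of A^T A are ≈ 3.296, 39.3861, 83.3179 (all ≥ 0, as they must be for A^T A). The largest is λ_max ≈ 83.3179, hence ||A||_2 = sqrt(λ_max) ≈ 9.1279.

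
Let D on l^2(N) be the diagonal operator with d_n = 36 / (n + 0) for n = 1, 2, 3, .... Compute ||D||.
||D|| = 36 (attained at n = 1)

For D diagonal, ||D|| = sup_n |d_n| = sup_n 36/(n + 0). This is positive and strictly decreasing in n, so the supremum is attained at n = 1: d_1 = 36/(1 + 0) = 36. Hence ||D|| = 36.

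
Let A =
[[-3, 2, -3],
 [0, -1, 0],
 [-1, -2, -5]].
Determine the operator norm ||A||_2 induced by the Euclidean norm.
||A||_2 ≈ 6.369 (= sqrt(largest eigenvalue of A^T A))

||A||_2 = sigma_max(A) = sqrt(lambda_max(A^T A)). Form the symmetric matrix M = A^T A =
[[10, -4, 14],
 [-4, 9, 4],
 [14, 4, 34]].
Its characteristic polynomial (trace, sum of principal 2x2 minors, determinant of M give the coefficients) is
  p(λ) = det(λ I - M) = λ^3 - 53λ^2 + 508λ - 144.
No integer candidate from the rational root theorem (±divisors of 144) is a root, so the roots are irrational. The cubic discriminant is Δ = 183989712 > 0, so there are three distinct real roots. p(0) = -144 and p(1) = 312 have opposite signs, so a root lies in (0, 1); Newton's method refines it to λ ≈ 0.2923. p(12) = 48 and p(13) = -300 have opposite signs, so a root lies in (12, 13); Newton's method refines it to λ ≈ 12.1435. p(40) = -624 and p(41) = 512 have opposite signs, so a root lies in (40, 41); Newton's method refines it to λ ≈ 40.5641. Check (Vieta): the three roots sum to 53, matching tr M = 53.
So the eigenvalues of A^T A are ≈ 0.2923, 12.1435, 40.5641 (all ≥ 0, as they must be for A^T A). The largest is λ_max ≈ 40.5641, hence ||A||_2 = sqrt(λ_max) ≈ 6.369.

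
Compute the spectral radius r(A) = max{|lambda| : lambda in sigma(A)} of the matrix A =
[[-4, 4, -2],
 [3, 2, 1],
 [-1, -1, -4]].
r(A) ≈ 6.1603

The eigenvalues of A are the roots of its characteristic polynomial. With M = A (coefficients from the trace, the sum of principal 2x2 minors, and det A):
  p(λ) = det(λ I - M) = λ^3 + 6λ^2 - 13λ - 74.
No integer candidate from the rational root theorem (±divisors of 74) is a root, so the roots are irrational. The cubic discriminant is Δ = 34852 > 0, so there are three distinct real roots. p(-7) = -32 and p(-6) = 4 have opposite signs, so a root lies in (-7, -6); Newton's method refines it to λ ≈ -6.1603. p(-4) = 10 and p(-3) = -8 have opposite signs, so a root lies in (-4, -3); Newton's method refines it to λ ≈ -3.3866. p(3) = -32 and p(4) = 34 have opposite signs, so a root lies in (3, 4); Newton's method refines it to λ ≈ 3.547. Check (Vieta): the three roots sum to -6, matching tr M = -6.
Thus the eigenvalues (to 4 decimals) are -6.1603 (modulus 6.1603); -3.3866 (modulus 3.3866); 3.547 (modulus 3.547). The spectral radius is the largest modulus: r(A) ≈ 6.1603. (Cross-check: r(A) ≤ ||A||_2 ≈ 6.4782; equality holds whenever A is normal, though it can also hold for some non-normal A.)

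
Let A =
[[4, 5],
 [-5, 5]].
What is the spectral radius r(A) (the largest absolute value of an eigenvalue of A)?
r(A) = sqrt(45) ≈ 6.7082

The eigenvalues of A are the roots of its characteristic polynomial. With M = A (coefficients from the trace and determinant):
  p(λ) = det(λ I - M) = λ^2 - 9λ + 45.
For λ^2 - 9λ + 45 the discriminant is -99. It is negative, so the roots are the complex-conjugate pair λ = 9/2 ± (sqrt(99)/2) i ≈ 4.5 ± 4.9749i. For a conjugate pair the product of the roots equals the constant term, so |λ|^2 = 45 and |λ| = sqrt(45) ≈ 6.7082.
Thus the eigenvalues (to 4 decimals) are 4.5 ± 4.9749i (modulus 6.7082). The spectral radius is the largest modulus: r(A) = sqrt(45) ≈ 6.7082. (Cross-check: r(A) ≤ ||A||_2 ≈ 7.2268; equality holds whenever A is normal, though it can also hold for some non-normal A.)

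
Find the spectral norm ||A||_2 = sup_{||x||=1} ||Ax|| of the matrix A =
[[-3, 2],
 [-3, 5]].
||A||_2 = sqrt((47 + sqrt(1885))/2) ≈ 6.7237 (= sqrt(largest eigenvalue of A^T A))

||A||_2 = sigma_max(A) = sqrt(lambda_max(A^T A)). Form the symmetric matrix M = A^T A =
[[18, -21],
 [-21, 29]].
Its characteristic polynomial (trace, determinant of M give the coefficients) is
  p(λ) = det(λ I - M) = λ^2 - 47λ + 81.
For λ^2 - 47λ + 81 the discriminant is 1885. It is nonnegative but not a perfect square, so the roots are real and irrational: λ = (47 ± sqrt(1885))/2 ≈ 45.2083, 1.7917.
So the eigenvalues of A^T A are ≈ 1.7917, 45.2083 (all ≥ 0, as they must be for A^T A). The largest is λ_max = (47 + sqrt(1885))/2 ≈ 45.2083, hence ||A||_2 = sqrt(λ_max) = sqrt((47 + sqrt(1885))/2) ≈ 6.7237.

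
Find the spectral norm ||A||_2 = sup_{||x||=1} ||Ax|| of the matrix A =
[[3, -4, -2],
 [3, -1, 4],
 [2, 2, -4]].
||A||_2 ≈ 6.0884 (= sqrt(largest eigenvalue of A^T A))

||A||_2 = sigma_max(A) = sqrt(lambda_max(A^T A)). Form the symmetric matrix M = A^T A =
[[22, -11, -2],
 [-11, 21, -4],
 [-2, -4, 36]].
Its characteristic polynomial (trace, sum of principal 2x2 minors, determinant of M give the coefficients) is
  p(λ) = det(λ I - M) = λ^3 - 79λ^2 + 1869λ - 11664.
No integer candidate from the rational root theorem (±divisors of 11664) is a root, so the roots are irrational. The cubic discriminant is Δ = 9021141 > 0, so there are three distinct real roots. p(9) = -513 and p(10) = 126 have opposite signs, so a root lies in (9, 10); Newton's method refines it to λ ≈ 9.7898. p(32) = 16 and p(33) = -81 have opposite signs, so a root lies in (32, 33); Newton's method refines it to λ ≈ 32.1421. p(37) = -9 and p(38) = 154 have opposite signs, so a root lies in (37, 38); Newton's method refines it to λ ≈ 37.0681. Check (Vieta): the three roots sum to 79, matching tr M = 79.
So the eigenvalues of A^T A are ≈ 9.7898, 32.1421, 37.0681 (all ≥ 0, as they must be for A^T A). The largest is λ_max ≈ 37.0681, hence ||A||_2 = sqrt(λ_max) ≈ 6.0884.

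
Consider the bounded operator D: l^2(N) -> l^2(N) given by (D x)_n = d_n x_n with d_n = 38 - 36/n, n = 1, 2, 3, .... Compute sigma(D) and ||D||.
sigma(D) = {38 - 36/n : n ≥ 1} ∪ {38}; ||D|| = 38

A bounded diagonal operator on l^2 with diagonal entries d_n has spectrum equal to the closure of {d_n : n ≥ 1}: every d_n is an eigenvalue (with eigenvector e_n), so {d_n} ⊂ sigma(D); the spectrum is closed, so its closure is too; and for lambda not in the closure, (D - lambda I) has bounded inverse (the diagonal entries 1/(d_n - lambda) are bounded). For our sequence d_n = 38 - 36/n, n = 1, 2, 3, ...:
  - {d_n} = {38 - 36/n : n ≥ 1}; the only limit point is 38
  - closure = {38 - 36/n : n ≥ 1} ∪ {38}
For the norm: a diagonal operator has ||D|| = sup_n |d_n|. Here d_n = 38 - 36/n increases monotonically from d_1 = 2 toward 38, with all terms in [2, 38); so sup_n |d_n| = 38 (the supremum is the limit, not attained). So ||D|| = 38.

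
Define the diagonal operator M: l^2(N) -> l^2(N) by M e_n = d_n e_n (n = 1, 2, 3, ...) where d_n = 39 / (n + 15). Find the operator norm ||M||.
||M|| = 39/16 (attained at n = 1)

For M diagonal, ||M|| = sup_n |d_n| = sup_n 39/(n + 15). This is positive and strictly decreasing in n, so the supremum is attained at n = 1: d_1 = 39/(1 + 15) = 39/16. Hence ||M|| = 39/16.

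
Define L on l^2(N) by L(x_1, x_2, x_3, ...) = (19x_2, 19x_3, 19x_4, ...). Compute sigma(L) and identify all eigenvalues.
sigma(L) = closed disk {z in C : |z| ≤ 19}; sigma_p(L) = open disk {z in C : |z| < 19}

Note L = 19·V where V is the unit left shift (V x)_k = x_{k+1}; so sigma(L) = 19·sigma(V) and ||L|| = 19||V||. ||L x||^2 = 361sum_{k≥2} |x_k|^2 ≤ 361||x||^2, with equality on {x : x_1 = 0}, so ||L|| = 19. For any lambda with |lambda| < 19, set r = lambda/19 (|r| < 1); the vector x = (1, r, r^2, ...) is in l^2 and satisfies L x = 19(r, r^2, ...) = lambda x, so lambda is an eigenvalue. On the boundary |lambda| = 19 the geometric series diverges, so no l^2 eigenvector exists, but these lambda lie in the approximate point spectrum. Hence sigma(L) is the closed disk of radius 19 and sigma_p(L) is the open disk.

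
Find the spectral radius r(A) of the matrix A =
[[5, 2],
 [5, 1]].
r(A) = (6 + sqrt(56))/2 ≈ 6.7417

The eigenvalues of A are the roots of its characteristic polynomial. With M = A (coefficients from the trace and determinant):
  p(λ) = det(λ I - M) = λ^2 - 6λ - 5.
For λ^2 - 6λ - 5 the discriminant is 56. It is nonnegative but not a perfect square, so the roots are real and irrational: λ = (6 ± sqrt(56))/2 ≈ 6.7417, -0.7417.
Thus the eigenvalues (to 4 decimals) are 6.7417 (modulus 6.7417); -0.7417 (modulus 0.7417). The spectral radius is the largest modulus: r(A) = (6 + sqrt(56))/2 ≈ 6.7417. (Cross-check: r(A) ≤ ||A||_2 ≈ 7.3852; equality holds whenever A is normal, though it can also hold for some non-normal A.)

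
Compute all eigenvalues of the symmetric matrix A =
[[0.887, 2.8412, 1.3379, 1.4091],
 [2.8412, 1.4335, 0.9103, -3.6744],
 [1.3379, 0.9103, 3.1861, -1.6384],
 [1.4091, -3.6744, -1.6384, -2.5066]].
sigma(A) ≈ {-6, 1, 2, 6}

A is real symmetric, so its spectrum consists of real eigenvalues. Expanding the characteristic polynomial of the displayed matrix gives
  det(λ I - A) = p(λ) = λ^4 + (-3)λ^3 + (-34)λ^2 + (108.0017)λ + (-72.0018).
Solving p(λ) = 0 yields eigenvalues ≈ -6, 1, 2, 6. (A is shown rounded to 4 decimals, so these recover the underlying integer eigenvalues to within that precision.)
Verification: the trace of A = 3 equals the sum of eigenvalues 3, and det(A) ≈ -72.0018 matches the eigenvalue product -72.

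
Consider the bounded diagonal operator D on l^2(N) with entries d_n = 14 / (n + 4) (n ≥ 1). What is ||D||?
||D|| = 14/5 (attained at n = 1)

For D diagonal, ||D|| = sup_n |d_n| = sup_n 14/(n + 4). This is positive and strictly decreasing in n, so the supremum is attained at n = 1: d_1 = 14/(1 + 4) = 14/5. Hence ||D|| = 14/5.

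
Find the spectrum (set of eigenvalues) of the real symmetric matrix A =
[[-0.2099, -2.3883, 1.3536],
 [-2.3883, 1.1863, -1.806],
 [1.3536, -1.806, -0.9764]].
sigma(A) ≈ {-2, 4} (-2 with multiplicity 2)

A is real symmetric, so its spectrum consists of real eigenvalues. Expanding the characteristic polynomial of the displayed matrix gives
  det(λ I - A) = p(λ) = λ^3 + (0)λ^2 + (-12)λ + (-16).
Solving p(λ) = 0 yields eigenvalues ≈ -2, -2, 4. (A is shown rounded to 4 decimals, so these recover the underlying integer eigenvalues to within that precision.)
Verification: the trace of A = 0 equals the sum of eigenvalues 0, and det(A) ≈ 16.0004 matches the eigenvalue product 16.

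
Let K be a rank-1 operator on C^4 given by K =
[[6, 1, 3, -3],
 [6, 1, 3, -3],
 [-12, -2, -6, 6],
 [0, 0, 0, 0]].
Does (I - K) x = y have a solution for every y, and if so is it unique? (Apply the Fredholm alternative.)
(I - K) is singular (det(I - K) = 0, i.e. 1 ∈ sigma(K)). (I - K) x = y is solvable iff y ⊥ ker((I - K)^*) = span{(6, 1, 3, -3)}, i.e. iff 6y_1 + y_2 + 3y_3 - 3y_4 = 0. When solvable, the solutions are x = y + c·(1, 1, -2, 0), c arbitrary (ker(I - K) = span{(1, 1, -2, 0)}, dimension 1).

K has rank 1, so it is an outer product K = u v^T: every row of K is a multiple of one row vector. Reading off the entries, u = (1, 1, -2, 0) and v = (6, 1, 3, -3) (row i of K equals u_i·v^T). A rank-one matrix u v^T satisfies K u = u (v·u) and kills the (3)-dimensional subspace v^⊥, so its characteristic polynomial is lambda^3 (lambda - v·u) with v·u = tr K = 1. Hence the eigenvalues of I - K are 1 (multiplicity 3) and 1 - (1) = 0, so det(I - K) = 0. (Direct check: I - K =
[[-5, -1, -3, 3],
 [-6, 0, -3, 3],
 [12, 2, 7, -6],
 [0, 0, 0, 1]]
has determinant 0.) So 1 is an eigenvalue of K and (I - K) is not invertible. The finite-dimensional Fredholm alternative says: either (I - K) is invertible, or ker(I - K) ≠ {0} and then range(I - K) = ker((I - K)^*)^⊥, with dim ker(I - K) = dim ker((I - K)^*). We are in the second case, so we need both kernels. Kernel of I - K: (I - K) u = u - u (v·u) = u - u = 0, so ker(I - K) = span{u} = span{(1, 1, -2, 0)} (it is exactly 1-dimensional because rank(I - K) = 3). Kernel of the adjoint: K is real, so (I - K)^* = I - K^T = I - v u^T, and (I - v u^T) v = v - v (u·v) = 0; hence ker((I - K)^*) = span{v} = span{(6, 1, 3, -3)}. Therefore (I - K) x = y is solvable iff <y, v> = 0, i.e. iff 6y_1 + y_2 + 3y_3 - 3y_4 = 0. When this holds, K y = u (v·y) = 0, so (I - K) y = y and x = y is a particular solution; the full solution set is the line x = y + c·u = y + c·(1, 1, -2, 0), c ∈ C.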